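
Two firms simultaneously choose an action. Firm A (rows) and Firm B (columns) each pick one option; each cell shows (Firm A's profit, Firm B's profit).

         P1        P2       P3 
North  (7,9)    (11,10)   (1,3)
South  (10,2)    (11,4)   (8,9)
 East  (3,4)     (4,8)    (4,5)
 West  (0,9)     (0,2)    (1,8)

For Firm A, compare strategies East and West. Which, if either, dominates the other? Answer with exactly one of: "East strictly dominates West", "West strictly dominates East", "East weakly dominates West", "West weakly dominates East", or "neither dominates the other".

East strictly dominates West

Compare East to West across each choice by Firm B: P1: 3>0, P2: 4>0, P3: 4>1.
East gives a strictly higher payoff against each choice by Firm B, so East strictly dominates West.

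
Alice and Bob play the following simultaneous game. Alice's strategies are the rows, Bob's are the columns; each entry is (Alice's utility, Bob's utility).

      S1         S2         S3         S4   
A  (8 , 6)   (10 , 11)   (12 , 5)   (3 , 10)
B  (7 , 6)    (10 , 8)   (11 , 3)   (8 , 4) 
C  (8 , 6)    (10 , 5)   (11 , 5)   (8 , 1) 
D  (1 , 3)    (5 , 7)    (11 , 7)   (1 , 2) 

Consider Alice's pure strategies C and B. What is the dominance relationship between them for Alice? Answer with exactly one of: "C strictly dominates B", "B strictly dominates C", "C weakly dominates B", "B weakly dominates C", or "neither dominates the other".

C's payoffs vs B's, by Bob's action — S1: 8>7, S2: 10=10, S3: 11=11, S4: 8=8.
C is at least as good everywhere and strictly better somewhere (tied only at S2, S3, S4), so C weakly but not strictly dominates B.

C weakly dominates B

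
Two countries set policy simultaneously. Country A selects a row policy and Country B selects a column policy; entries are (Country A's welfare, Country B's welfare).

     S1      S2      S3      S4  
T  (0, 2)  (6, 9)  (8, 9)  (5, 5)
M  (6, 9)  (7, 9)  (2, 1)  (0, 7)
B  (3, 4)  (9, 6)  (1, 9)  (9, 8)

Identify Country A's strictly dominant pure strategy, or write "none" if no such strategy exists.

none

T fails to dominate M at S1 (0<6).
M fails to dominate T at S3 (2<8).
B fails to dominate T at S3 (1<8).
No single strategy dominates all the others.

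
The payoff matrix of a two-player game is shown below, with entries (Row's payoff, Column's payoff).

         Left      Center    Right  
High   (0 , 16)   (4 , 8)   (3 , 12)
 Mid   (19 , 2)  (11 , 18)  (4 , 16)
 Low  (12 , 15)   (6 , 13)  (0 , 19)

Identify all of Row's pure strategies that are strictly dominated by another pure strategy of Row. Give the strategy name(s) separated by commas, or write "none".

High: dominated, since Mid does at least as well everywhere (Left: 19>0, Center: 11>4, Right: 4>3).
Nothing dominates Mid: High at Left (19>0); Low at Left (19>12).
Low: dominated, since Mid does at least as well everywhere (Left: 19>12, Center: 11>6, Right: 4>0).

High, Low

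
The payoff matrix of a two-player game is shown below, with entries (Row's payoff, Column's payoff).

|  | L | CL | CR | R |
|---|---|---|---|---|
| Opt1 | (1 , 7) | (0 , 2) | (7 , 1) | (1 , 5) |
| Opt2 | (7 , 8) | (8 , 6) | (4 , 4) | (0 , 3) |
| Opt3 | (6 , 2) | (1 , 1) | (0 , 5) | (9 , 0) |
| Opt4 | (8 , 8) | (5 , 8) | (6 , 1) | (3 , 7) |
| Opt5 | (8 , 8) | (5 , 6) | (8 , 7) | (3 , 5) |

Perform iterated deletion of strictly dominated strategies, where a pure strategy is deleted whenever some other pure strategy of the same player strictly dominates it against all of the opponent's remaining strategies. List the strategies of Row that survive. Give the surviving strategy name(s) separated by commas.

Row Opt1 is eliminated: Opt5 beats it against every remaining column (L: 8>1, CL: 5>0, CR: 8>7, R: 3>1).
For Column, L strictly dominates R on the remaining rows (Opt2: 8>3, Opt3: 2>0, Opt4: 8>7, Opt5: 8>5); eliminate R.
Row's strategy Opt3 is strictly dominated by Opt2 (L: 7>6, CL: 8>1, CR: 4>0) and is removed.
Column's strategy CR is strictly dominated by L (Opt2: 8>4, Opt4: 8>1, Opt5: 8>7) and is removed.
Among the remaining strategies, none is strictly dominated by another pure strategy of the same player, so the elimination stops.
Surviving strategies — Row: {Opt2, Opt4, Opt5}; Column: {L, CL}.

Opt2, Opt4, Opt5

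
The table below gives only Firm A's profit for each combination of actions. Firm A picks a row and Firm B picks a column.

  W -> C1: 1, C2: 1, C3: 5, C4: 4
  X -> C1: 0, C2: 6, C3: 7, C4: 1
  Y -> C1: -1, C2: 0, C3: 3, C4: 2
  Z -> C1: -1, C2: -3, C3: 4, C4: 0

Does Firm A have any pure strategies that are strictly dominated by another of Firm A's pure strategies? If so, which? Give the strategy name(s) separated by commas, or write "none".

Y, Z

W is not dominated — it holds its own against X at C1 (1>0); Y at C1 (1>-1); Z at C1 (1>-1).
X: no other strategy beats it everywhere (W at C2 (6>1); Y at C1 (0>-1); Z at C1 (0>-1)).
W strictly dominates Y — C1: 1>-1, C2: 1>0, C3: 5>3, C4: 4>2.
Z: dominated, since W does at least as well everywhere (C1: 1>-1, C2: 1>-3, C3: 5>4, C4: 4>0).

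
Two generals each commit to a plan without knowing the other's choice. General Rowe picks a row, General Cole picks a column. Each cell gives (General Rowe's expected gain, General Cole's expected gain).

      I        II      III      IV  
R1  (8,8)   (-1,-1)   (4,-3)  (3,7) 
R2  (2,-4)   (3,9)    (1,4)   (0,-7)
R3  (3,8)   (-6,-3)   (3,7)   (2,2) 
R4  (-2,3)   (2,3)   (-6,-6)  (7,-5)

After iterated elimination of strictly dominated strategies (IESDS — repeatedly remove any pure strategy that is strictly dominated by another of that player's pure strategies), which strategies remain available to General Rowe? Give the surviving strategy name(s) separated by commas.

R1, R2

General Rowe's strategy R3 is strictly dominated by R1 (I: 8>3, II: -1>-6, III: 4>3, IV: 3>2) and is removed.
Column III is eliminated: II beats it against every remaining row (R1: -1>-3, R2: 9>4, R4: 3>-6).
Column IV is eliminated: I beats it against every remaining row (R1: 8>7, R2: -4>-7, R4: 3>-5).
General Rowe's strategy R4 is strictly dominated by R2 (I: 2>-2, II: 3>2) and is removed.
Among the remaining strategies, none is strictly dominated by another pure strategy of the same player, so the elimination stops.
Surviving strategies — General Rowe: {R1, R2}; General Cole: {I, II}.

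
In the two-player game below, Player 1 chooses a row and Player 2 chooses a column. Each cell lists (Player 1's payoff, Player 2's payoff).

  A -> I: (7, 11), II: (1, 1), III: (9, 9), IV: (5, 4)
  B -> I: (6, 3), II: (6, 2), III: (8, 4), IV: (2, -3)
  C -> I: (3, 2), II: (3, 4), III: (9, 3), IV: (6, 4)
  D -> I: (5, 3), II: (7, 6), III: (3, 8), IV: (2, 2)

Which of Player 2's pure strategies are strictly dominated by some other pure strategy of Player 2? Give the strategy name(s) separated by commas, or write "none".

none

Nothing dominates I: II at A (11>1); III at A (11>9); IV at A (11>4).
II is not dominated — it holds its own against I at C (4>2); III at C (4>3); IV at B (2>-3).
III: no other strategy beats it everywhere (I at B (4>3); II at A (9>1); IV at A (9>4)).
IV is not dominated — it holds its own against I at C (4>2); II at A (4>1); III at C (4>3).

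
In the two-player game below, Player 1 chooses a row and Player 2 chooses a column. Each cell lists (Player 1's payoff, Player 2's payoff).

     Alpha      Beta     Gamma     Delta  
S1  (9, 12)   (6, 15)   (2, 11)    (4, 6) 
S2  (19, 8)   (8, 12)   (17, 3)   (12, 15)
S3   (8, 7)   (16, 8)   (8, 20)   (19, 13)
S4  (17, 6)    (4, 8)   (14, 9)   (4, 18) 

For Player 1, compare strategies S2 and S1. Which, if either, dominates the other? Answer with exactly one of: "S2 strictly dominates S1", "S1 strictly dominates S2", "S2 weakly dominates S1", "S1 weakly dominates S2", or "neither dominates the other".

Compare S2 to S1 across every action of Player 2: Alpha: 19>9, Beta: 8>6, Gamma: 17>2, Delta: 12>4.
Every comparison favours S2, so S2 strictly dominates S1.

S2 strictly dominates S1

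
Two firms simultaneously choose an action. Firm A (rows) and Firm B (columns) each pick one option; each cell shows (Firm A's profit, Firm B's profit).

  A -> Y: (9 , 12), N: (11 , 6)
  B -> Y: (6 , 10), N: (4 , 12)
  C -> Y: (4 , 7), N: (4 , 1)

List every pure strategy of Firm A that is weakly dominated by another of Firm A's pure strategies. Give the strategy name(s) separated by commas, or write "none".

B, C

Nothing dominates A: B at Y (9>6); C at Y (9>4).
A weakly dominates B — Y: 9>6, N: 11>4.
C: dominated, since A does at least as well everywhere (Y: 9>4, N: 11>4).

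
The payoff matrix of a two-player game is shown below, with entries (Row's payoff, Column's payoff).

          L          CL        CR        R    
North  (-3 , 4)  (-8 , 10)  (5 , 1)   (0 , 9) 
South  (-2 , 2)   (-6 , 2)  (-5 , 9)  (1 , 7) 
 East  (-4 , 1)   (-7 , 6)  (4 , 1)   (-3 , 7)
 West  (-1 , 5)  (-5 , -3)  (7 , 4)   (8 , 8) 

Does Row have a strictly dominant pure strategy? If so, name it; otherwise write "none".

West vs North: L: -1>-3, CL: -5>-8, CR: 7>5, R: 8>0.
West vs South: L: -1>-2, CL: -5>-6, CR: 7>-5, R: 8>1.
West vs East: L: -1>-4, CL: -5>-7, CR: 7>4, R: 8>-3.
West strictly beats every other strategy against every opponent action, so it is strictly dominant.

West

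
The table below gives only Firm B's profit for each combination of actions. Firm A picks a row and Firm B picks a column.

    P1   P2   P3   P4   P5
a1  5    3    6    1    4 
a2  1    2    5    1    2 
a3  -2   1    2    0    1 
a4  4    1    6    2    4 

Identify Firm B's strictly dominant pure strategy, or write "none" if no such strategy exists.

P3 vs P1: a1: 6>5, a2: 5>1, a3: 2>-2, a4: 6>4.
P3 vs P2: a1: 6>3, a2: 5>2, a3: 2>1, a4: 6>1.
P3 vs P4: a1: 6>1, a2: 5>1, a3: 2>0, a4: 6>2.
P3 vs P5: a1: 6>4, a2: 5>2, a3: 2>1, a4: 6>4.
P3 strictly beats every other strategy against every opponent action, so it is strictly dominant.

P3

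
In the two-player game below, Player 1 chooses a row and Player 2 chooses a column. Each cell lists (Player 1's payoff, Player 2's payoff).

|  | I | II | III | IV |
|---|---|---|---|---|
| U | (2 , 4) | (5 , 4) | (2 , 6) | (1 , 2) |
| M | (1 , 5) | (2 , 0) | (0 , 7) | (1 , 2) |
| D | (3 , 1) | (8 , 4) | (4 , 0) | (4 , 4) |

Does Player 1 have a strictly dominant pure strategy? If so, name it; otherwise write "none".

D vs U: I: 3>2, II: 8>5, III: 4>2, IV: 4>1.
D vs M: I: 3>1, II: 8>2, III: 4>0, IV: 4>1.
D strictly beats every other strategy against every opponent action, so it is strictly dominant.

D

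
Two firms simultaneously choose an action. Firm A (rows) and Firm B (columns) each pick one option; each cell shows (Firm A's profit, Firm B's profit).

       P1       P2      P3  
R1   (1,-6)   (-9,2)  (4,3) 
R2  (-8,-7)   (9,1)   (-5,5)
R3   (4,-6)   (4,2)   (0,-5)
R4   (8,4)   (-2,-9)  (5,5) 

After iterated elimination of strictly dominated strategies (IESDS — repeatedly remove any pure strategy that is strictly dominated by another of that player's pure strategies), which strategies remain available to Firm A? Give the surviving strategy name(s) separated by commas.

R2, R3, R4

For Firm A, R4 strictly dominates R1 on the remaining columns (P1: 8>1, P2: -2>-9, P3: 5>4); eliminate R1.
For Firm B, P3 strictly dominates P1 on the remaining rows (R2: 5>-7, R3: -5>-6, R4: 5>4); eliminate P1.
Among the remaining strategies, none is strictly dominated by another pure strategy of the same player, so the elimination stops.
Surviving strategies — Firm A: {R2, R3, R4}; Firm B: {P2, P3}.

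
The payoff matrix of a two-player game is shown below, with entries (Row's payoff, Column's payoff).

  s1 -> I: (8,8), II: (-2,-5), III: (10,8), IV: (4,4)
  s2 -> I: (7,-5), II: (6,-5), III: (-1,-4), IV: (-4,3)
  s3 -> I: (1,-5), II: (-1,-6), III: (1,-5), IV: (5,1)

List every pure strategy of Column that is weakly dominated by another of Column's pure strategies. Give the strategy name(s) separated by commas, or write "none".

III weakly dominates I — s1: 8=8, s2: -4>-5, s3: -5=-5.
II is weakly dominated by I (s1: 8>-5, s2: -5=-5, s3: -5>-6).
III: no other strategy beats it everywhere (I at s2 (-4>-5); II at s1 (8>-5); IV at s1 (8>4)).
Nothing dominates IV: I at s2 (3>-5); II at s1 (4>-5); III at s2 (3>-4).

I, II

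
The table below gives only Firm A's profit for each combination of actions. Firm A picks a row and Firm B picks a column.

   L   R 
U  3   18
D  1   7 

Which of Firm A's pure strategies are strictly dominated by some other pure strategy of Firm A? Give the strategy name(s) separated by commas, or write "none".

U is not dominated — it holds its own against D at L (3>1).
U strictly dominates D — L: 3>1, R: 18>7.

D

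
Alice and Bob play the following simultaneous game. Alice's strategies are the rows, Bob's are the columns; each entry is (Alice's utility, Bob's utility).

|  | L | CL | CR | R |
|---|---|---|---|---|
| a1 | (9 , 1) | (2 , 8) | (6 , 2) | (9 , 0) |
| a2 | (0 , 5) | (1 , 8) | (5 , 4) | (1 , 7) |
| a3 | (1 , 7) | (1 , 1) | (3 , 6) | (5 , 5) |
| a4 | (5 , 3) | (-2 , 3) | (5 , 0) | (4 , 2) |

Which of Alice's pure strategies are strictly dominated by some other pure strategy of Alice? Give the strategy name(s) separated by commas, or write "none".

a2, a3, a4

Nothing dominates a1: a2 at L (9>0); a3 at L (9>1); a4 at L (9>5).
a1 strictly dominates a2 — L: 9>0, CL: 2>1, CR: 6>5, R: 9>1.
a1 strictly dominates a3 — L: 9>1, CL: 2>1, CR: 6>3, R: 9>5.
a4: dominated, since a1 does at least as well everywhere (L: 9>5, CL: 2>-2, CR: 6>5, R: 9>4).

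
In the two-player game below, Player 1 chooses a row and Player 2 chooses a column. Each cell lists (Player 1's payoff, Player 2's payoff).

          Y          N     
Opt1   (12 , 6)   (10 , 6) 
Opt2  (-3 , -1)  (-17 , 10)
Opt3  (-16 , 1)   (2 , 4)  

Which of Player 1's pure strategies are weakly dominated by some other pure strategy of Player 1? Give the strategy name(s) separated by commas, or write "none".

Opt1 is not dominated — it holds its own against Opt2 at Y (12>-3); Opt3 at Y (12>-16).
Opt1 weakly dominates Opt2 — Y: 12>-3, N: 10>-17.
Opt3: dominated, since Opt1 does at least as well everywhere (Y: 12>-16, N: 10>2).

Opt2, Opt3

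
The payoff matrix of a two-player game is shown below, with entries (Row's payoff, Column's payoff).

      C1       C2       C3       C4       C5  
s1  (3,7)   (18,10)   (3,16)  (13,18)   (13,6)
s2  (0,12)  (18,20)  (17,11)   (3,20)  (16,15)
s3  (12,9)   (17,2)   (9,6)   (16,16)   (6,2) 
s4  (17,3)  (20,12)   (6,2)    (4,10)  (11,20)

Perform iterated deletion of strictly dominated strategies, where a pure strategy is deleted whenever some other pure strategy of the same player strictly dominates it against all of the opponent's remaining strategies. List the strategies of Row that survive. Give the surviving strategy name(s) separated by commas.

s1, s2, s3, s4

For Column, C4 strictly dominates C1 on the remaining rows (s1: 18>7, s2: 20>12, s3: 16>9, s4: 10>3); eliminate C1.
Column C3 is eliminated: C4 beats it against every remaining row (s1: 18>16, s2: 20>11, s3: 16>6, s4: 10>2).
Among the remaining strategies, none is strictly dominated by another pure strategy of the same player, so the elimination stops.
Surviving strategies — Row: {s1, s2, s3, s4}; Column: {C2, C4, C5}.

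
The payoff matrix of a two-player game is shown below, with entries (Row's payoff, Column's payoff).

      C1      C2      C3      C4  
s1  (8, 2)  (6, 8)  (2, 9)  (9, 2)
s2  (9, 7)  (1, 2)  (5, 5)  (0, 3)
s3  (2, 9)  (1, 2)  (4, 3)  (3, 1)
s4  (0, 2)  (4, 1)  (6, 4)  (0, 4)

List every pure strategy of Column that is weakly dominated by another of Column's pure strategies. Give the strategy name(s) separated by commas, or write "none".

C2, C4

C1: no other strategy beats it everywhere (C2 at s2 (7>2); C3 at s2 (7>5); C4 at s2 (7>3)).
C2 is weakly dominated by C3 (s1: 9>8, s2: 5>2, s3: 3>2, s4: 4>1).
Nothing dominates C3: C1 at s1 (9>2); C2 at s1 (9>8); C4 at s1 (9>2).
C4: dominated, since C3 does at least as well everywhere (s1: 9>2, s2: 5>3, s3: 3>1, s4: 4=4).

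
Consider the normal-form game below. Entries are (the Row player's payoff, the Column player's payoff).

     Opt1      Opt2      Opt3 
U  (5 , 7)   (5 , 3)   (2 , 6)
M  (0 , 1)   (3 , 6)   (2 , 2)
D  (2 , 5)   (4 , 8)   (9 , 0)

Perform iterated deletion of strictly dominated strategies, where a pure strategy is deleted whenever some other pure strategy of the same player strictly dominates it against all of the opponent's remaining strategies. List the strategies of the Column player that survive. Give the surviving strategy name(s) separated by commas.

For the Row player, D strictly dominates M on the remaining columns (Opt1: 2>0, Opt2: 4>3, Opt3: 9>2); eliminate M.
Column Opt3 is eliminated: Opt1 beats it against every remaining row (U: 7>6, D: 5>0).
For the Row player, U strictly dominates D on the remaining columns (Opt1: 5>2, Opt2: 5>4); eliminate D.
For the Column player, Opt1 strictly dominates Opt2 on the remaining rows (U: 7>3); eliminate Opt2.
Among the remaining strategies, none is strictly dominated by another pure strategy of the same player, so the elimination stops.
Surviving strategies — the Row player: {U}; the Column player: {Opt1}.

Opt1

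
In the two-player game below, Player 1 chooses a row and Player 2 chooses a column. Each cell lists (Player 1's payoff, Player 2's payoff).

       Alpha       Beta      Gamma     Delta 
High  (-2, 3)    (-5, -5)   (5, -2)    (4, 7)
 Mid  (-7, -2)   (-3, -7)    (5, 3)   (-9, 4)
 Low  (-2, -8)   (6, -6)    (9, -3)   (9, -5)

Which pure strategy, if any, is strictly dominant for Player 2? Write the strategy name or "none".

Alpha fails to dominate Beta at Low (-8<-6).
Beta fails to dominate Alpha at High (-5<3).
Gamma fails to dominate Alpha at High (-2<3).
Delta fails to dominate Gamma at Low (-5<-3).
No single strategy dominates all the others.

none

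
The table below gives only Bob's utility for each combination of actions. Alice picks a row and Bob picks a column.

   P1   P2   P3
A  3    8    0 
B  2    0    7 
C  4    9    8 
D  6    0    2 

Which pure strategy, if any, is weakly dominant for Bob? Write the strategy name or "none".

none

P1 fails to dominate P2 at A (3<8).
P2 fails to dominate P1 at B (0<2).
P3 fails to dominate P1 at A (0<3).
No single strategy dominates all the others.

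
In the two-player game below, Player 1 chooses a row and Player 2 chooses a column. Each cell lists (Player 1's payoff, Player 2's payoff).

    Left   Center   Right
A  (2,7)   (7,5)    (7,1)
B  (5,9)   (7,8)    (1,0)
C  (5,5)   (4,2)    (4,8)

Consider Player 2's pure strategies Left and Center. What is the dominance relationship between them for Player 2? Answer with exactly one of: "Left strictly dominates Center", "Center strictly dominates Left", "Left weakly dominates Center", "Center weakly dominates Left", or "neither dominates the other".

Left strictly dominates Center

Compare Left to Center across each opponent action: A: 7>5, B: 9>8, C: 5>2.
Every comparison favours Left, so Left strictly dominates Center.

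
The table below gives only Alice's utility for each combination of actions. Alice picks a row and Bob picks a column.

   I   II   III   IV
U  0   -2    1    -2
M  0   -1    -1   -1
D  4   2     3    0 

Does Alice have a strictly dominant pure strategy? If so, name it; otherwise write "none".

D vs U: I: 4>0, II: 2>-2, III: 3>1, IV: 0>-2.
D vs M: I: 4>0, II: 2>-1, III: 3>-1, IV: 0>-1.
D strictly beats every other strategy against every opponent action, so it is strictly dominant.

D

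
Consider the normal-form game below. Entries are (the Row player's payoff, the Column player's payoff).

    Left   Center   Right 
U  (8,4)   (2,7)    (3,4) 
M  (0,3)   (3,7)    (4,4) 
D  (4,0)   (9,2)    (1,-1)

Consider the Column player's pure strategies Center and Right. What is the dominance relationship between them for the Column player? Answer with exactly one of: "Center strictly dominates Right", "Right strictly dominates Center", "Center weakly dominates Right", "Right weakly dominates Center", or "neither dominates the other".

Center strictly dominates Right

Center's payoffs vs Right's, by the Row player's action — U: 7>4, M: 7>4, D: 2>-1.
Center gives a strictly higher payoff against every action of the Row player, so Center strictly dominates Right.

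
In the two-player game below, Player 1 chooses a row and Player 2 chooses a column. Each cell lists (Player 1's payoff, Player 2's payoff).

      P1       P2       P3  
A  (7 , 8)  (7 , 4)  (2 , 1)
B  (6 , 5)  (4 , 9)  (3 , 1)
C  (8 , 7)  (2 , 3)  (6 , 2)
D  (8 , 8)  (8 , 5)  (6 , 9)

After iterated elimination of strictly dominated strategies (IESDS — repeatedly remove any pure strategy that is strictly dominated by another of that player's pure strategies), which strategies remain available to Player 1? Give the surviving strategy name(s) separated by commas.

C, D

Player 1's strategy A is strictly dominated by D (P1: 8>7, P2: 8>7, P3: 6>2) and is removed.
For Player 1, D strictly dominates B on the remaining columns (P1: 8>6, P2: 8>4, P3: 6>3); eliminate B.
Column P2 is eliminated: P1 beats it against every remaining row (C: 7>3, D: 8>5).
Among the remaining strategies, none is strictly dominated by another pure strategy of the same player, so the elimination stops.
Surviving strategies — Player 1: {C, D}; Player 2: {P1, P3}.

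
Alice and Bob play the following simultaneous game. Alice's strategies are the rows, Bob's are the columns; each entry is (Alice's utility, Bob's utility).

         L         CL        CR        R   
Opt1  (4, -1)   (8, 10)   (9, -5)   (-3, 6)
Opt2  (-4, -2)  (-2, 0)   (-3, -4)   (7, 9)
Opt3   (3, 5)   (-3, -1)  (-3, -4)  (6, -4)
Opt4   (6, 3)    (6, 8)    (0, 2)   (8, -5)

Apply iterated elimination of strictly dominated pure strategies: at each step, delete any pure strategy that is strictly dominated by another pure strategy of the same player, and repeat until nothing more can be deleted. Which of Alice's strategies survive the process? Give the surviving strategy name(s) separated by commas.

Row Opt2 is eliminated: Opt4 beats it against every remaining column (L: 6>-4, CL: 6>-2, CR: 0>-3, R: 8>7).
Row Opt3 is eliminated: Opt4 beats it against every remaining column (L: 6>3, CL: 6>-3, CR: 0>-3, R: 8>6).
For Bob, CL strictly dominates L on the remaining rows (Opt1: 10>-1, Opt4: 8>3); eliminate L.
Bob's strategy CR is strictly dominated by CL (Opt1: 10>-5, Opt4: 8>2) and is removed.
For Bob, CL strictly dominates R on the remaining rows (Opt1: 10>6, Opt4: 8>-5); eliminate R.
Alice's strategy Opt4 is strictly dominated by Opt1 (CL: 8>6) and is removed.
Among the remaining strategies, none is strictly dominated by another pure strategy of the same player, so the elimination stops.
Surviving strategies — Alice: {Opt1}; Bob: {CL}.

Opt1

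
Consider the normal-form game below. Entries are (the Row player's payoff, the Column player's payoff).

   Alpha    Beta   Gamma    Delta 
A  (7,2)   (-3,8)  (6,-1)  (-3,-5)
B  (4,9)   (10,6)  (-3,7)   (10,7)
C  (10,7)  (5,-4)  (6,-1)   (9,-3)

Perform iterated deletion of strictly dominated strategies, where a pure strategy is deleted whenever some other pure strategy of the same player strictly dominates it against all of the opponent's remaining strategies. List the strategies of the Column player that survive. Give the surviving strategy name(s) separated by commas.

Alpha

For the Column player, Alpha strictly dominates Gamma on the remaining rows (A: 2>-1, B: 9>7, C: 7>-1); eliminate Gamma.
For the Row player, C strictly dominates A on the remaining columns (Alpha: 10>7, Beta: 5>-3, Delta: 9>-3); eliminate A.
The Column player's strategy Beta is strictly dominated by Alpha (B: 9>6, C: 7>-4) and is removed.
The Column player's strategy Delta is strictly dominated by Alpha (B: 9>7, C: 7>-3) and is removed.
The Row player's strategy B is strictly dominated by C (Alpha: 10>4) and is removed.
Among the remaining strategies, none is strictly dominated by another pure strategy of the same player, so the elimination stops.
Surviving strategies — the Row player: {C}; the Column player: {Alpha}.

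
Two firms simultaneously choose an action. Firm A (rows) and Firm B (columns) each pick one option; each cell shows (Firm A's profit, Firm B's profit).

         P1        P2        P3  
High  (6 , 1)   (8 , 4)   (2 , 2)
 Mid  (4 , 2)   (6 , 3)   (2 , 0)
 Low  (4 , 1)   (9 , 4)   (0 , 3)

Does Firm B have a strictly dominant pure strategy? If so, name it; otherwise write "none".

P2 vs P1: High: 4>1, Mid: 3>2, Low: 4>1.
P2 vs P3: High: 4>2, Mid: 3>0, Low: 4>3.
P2 strictly beats every other strategy against every opponent action, so it is strictly dominant.

P2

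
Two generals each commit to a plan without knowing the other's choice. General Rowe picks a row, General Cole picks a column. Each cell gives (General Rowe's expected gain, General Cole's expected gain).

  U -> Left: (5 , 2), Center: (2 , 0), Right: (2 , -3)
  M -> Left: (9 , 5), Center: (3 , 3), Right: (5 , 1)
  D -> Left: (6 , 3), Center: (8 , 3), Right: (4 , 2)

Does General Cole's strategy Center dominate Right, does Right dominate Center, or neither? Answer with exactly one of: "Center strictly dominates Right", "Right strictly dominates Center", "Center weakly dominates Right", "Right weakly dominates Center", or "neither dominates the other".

Center's payoffs vs Right's, by General Rowe's action — U: 0>-3, M: 3>1, D: 3>2.
Center gives a strictly higher payoff against each choice by General Rowe, so Center strictly dominates Right.

Center strictly dominates Right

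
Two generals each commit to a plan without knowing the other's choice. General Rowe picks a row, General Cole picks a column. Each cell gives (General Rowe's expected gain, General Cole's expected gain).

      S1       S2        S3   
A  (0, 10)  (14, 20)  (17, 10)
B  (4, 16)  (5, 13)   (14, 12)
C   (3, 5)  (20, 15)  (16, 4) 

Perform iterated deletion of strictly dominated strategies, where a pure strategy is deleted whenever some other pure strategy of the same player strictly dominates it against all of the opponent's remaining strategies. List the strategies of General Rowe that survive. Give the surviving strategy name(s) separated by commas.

Column S3 is eliminated: S2 beats it against every remaining row (A: 20>10, B: 13>12, C: 15>4).
General Rowe's strategy A is strictly dominated by C (S1: 3>0, S2: 20>14) and is removed.
Among the remaining strategies, none is strictly dominated by another pure strategy of the same player, so the elimination stops.
Surviving strategies — General Rowe: {B, C}; General Cole: {S1, S2}.

B, C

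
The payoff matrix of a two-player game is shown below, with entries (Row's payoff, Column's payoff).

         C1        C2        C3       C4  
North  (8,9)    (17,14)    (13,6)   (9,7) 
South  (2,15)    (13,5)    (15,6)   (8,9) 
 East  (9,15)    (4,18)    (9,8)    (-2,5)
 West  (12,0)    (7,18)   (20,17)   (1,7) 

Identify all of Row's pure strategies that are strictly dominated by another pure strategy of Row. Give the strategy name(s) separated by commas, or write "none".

East

North is not dominated — it holds its own against South at C1 (8>2); East at C2 (17>4); West at C2 (17>7).
South: no other strategy beats it everywhere (North at C3 (15>13); East at C2 (13>4); West at C2 (13>7)).
East: dominated, since West does at least as well everywhere (C1: 12>9, C2: 7>4, C3: 20>9, C4: 1>-2).
West: no other strategy beats it everywhere (North at C1 (12>8); South at C1 (12>2); East at C1 (12>9)).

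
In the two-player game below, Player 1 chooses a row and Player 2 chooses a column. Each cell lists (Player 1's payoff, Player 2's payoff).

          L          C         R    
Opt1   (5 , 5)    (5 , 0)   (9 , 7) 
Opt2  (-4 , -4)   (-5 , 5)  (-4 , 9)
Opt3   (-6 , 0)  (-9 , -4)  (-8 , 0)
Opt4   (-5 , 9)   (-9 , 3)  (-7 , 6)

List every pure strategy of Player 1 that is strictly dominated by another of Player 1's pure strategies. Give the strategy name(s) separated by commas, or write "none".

Opt2, Opt3, Opt4

Opt1: no other strategy beats it everywhere (Opt2 at L (5>-4); Opt3 at L (5>-6); Opt4 at L (5>-5)).
Opt2: dominated, since Opt1 does at least as well everywhere (L: 5>-4, C: 5>-5, R: 9>-4).
Opt1 strictly dominates Opt3 — L: 5>-6, C: 5>-9, R: 9>-8.
Opt4 is strictly dominated by Opt1 (L: 5>-5, C: 5>-9, R: 9>-7).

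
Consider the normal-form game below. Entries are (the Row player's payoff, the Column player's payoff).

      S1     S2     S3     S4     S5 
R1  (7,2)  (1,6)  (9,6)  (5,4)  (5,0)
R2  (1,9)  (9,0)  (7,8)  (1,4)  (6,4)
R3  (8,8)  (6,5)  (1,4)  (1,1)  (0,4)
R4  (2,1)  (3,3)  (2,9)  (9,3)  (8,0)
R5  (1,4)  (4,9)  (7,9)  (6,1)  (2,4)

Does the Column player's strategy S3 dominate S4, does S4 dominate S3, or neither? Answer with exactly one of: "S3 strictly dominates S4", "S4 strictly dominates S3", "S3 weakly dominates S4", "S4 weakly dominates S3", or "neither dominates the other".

S3's payoffs vs S4's, by the Row player's action — R1: 6>4, R2: 8>4, R3: 4>1, R4: 9>3, R5: 9>1.
S3 gives a strictly higher payoff against each choice by the Row player, so S3 strictly dominates S4.

S3 strictly dominates S4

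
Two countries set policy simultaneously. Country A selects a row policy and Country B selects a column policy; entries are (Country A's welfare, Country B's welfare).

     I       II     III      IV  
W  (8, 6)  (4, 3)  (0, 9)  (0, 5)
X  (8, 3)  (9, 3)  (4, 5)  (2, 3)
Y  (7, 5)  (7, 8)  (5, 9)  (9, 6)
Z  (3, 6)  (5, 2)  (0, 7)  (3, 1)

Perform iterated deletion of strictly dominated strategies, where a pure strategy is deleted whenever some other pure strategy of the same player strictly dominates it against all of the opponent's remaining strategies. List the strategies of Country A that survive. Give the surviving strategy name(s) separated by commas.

Y

Country A's strategy Z is strictly dominated by Y (I: 7>3, II: 7>5, III: 5>0, IV: 9>3) and is removed.
Country B's strategy I is strictly dominated by III (W: 9>6, X: 5>3, Y: 9>5) and is removed.
Country A's strategy W is strictly dominated by X (II: 9>4, III: 4>0, IV: 2>0) and is removed.
Country B's strategy II is strictly dominated by III (X: 5>3, Y: 9>8) and is removed.
Row X is eliminated: Y beats it against every remaining column (III: 5>4, IV: 9>2).
For Country B, III strictly dominates IV on the remaining rows (Y: 9>6); eliminate IV.
Among the remaining strategies, none is strictly dominated by another pure strategy of the same player, so the elimination stops.
Surviving strategies — Country A: {Y}; Country B: {III}.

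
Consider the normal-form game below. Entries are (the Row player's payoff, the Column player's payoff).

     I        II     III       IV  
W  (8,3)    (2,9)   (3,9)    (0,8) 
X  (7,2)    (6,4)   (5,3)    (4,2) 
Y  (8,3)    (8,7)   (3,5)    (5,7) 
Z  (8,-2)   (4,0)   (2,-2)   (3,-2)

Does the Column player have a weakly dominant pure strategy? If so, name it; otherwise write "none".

II vs I: W: 9>3, X: 4>2, Y: 7>3, Z: 0>-2.
II vs III: W: 9=9, X: 4>3, Y: 7>5, Z: 0>-2.
II vs IV: W: 9>8, X: 4>2, Y: 7=7, Z: 0>-2.
II is at least as good as every other strategy against every opponent action, so it is weakly dominant.

II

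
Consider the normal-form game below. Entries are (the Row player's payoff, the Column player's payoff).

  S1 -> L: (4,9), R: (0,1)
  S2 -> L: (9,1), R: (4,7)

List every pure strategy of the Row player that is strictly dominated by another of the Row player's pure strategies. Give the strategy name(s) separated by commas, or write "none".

S1: dominated, since S2 does at least as well everywhere (L: 9>4, R: 4>0).
S2 is not dominated — it holds its own against S1 at L (9>4).

S1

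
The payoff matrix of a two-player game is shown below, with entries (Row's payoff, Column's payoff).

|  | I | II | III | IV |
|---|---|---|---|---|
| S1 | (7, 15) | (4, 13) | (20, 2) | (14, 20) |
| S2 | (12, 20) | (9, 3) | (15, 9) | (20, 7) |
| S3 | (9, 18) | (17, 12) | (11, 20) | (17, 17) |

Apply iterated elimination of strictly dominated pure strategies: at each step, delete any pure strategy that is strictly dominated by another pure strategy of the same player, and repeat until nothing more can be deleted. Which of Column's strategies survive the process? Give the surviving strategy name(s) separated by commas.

Column's strategy II is strictly dominated by I (S1: 15>13, S2: 20>3, S3: 18>12) and is removed.
Row S3 is eliminated: S2 beats it against every remaining column (I: 12>9, III: 15>11, IV: 20>17).
Column III is eliminated: I beats it against every remaining row (S1: 15>2, S2: 20>9).
Row's strategy S1 is strictly dominated by S2 (I: 12>7, IV: 20>14) and is removed.
Column's strategy IV is strictly dominated by I (S2: 20>7) and is removed.
Among the remaining strategies, none is strictly dominated by another pure strategy of the same player, so the elimination stops.
Surviving strategies — Row: {S2}; Column: {I}.

I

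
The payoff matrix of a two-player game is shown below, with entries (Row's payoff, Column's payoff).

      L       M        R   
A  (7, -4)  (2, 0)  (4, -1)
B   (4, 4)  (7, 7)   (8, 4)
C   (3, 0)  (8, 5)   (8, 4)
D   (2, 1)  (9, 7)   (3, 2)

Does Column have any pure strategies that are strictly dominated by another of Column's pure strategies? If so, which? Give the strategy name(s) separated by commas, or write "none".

M strictly dominates L — A: 0>-4, B: 7>4, C: 5>0, D: 7>1.
M is not dominated — it holds its own against L at A (0>-4); R at A (0>-1).
M strictly dominates R — A: 0>-1, B: 7>4, C: 5>4, D: 7>2.

L, R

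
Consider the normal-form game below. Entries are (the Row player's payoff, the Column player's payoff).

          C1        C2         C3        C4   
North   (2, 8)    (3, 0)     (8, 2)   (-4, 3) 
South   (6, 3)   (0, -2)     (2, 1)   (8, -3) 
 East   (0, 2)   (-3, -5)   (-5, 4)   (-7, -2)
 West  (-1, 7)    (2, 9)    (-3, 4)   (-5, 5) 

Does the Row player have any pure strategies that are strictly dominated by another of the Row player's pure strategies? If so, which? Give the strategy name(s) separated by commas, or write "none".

East, West

North is not dominated — it holds its own against South at C2 (3>0); East at C1 (2>0); West at C1 (2>-1).
South: no other strategy beats it everywhere (North at C1 (6>2); East at C1 (6>0); West at C1 (6>-1)).
East: dominated, since North does at least as well everywhere (C1: 2>0, C2: 3>-3, C3: 8>-5, C4: -4>-7).
West: dominated, since North does at least as well everywhere (C1: 2>-1, C2: 3>2, C3: 8>-3, C4: -4>-5).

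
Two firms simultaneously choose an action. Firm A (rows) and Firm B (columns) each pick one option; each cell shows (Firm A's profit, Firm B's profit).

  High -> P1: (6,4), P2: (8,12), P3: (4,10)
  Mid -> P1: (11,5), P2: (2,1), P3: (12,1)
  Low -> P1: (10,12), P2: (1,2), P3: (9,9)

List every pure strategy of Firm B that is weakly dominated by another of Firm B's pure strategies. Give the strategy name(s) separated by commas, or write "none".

none

P1: no other strategy beats it everywhere (P2 at Mid (5>1); P3 at Mid (5>1)).
Nothing dominates P2: P1 at High (12>4); P3 at High (12>10).
P3: no other strategy beats it everywhere (P1 at High (10>4); P2 at Low (9>2)).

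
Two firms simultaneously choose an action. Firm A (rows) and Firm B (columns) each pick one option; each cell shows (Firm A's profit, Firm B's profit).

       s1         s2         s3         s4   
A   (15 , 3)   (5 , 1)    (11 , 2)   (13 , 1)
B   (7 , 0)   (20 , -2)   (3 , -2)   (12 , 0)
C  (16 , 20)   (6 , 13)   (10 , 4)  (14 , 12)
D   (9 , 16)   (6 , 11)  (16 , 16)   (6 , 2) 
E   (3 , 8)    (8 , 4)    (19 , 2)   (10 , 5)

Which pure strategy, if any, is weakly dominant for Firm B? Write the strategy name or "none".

s1

s1 vs s2: A: 3>1, B: 0>-2, C: 20>13, D: 16>11, E: 8>4.
s1 vs s3: A: 3>2, B: 0>-2, C: 20>4, D: 16=16, E: 8>2.
s1 vs s4: A: 3>1, B: 0=0, C: 20>12, D: 16>2, E: 8>5.
s1 is at least as good as every other strategy against every opponent action, so it is weakly dominant.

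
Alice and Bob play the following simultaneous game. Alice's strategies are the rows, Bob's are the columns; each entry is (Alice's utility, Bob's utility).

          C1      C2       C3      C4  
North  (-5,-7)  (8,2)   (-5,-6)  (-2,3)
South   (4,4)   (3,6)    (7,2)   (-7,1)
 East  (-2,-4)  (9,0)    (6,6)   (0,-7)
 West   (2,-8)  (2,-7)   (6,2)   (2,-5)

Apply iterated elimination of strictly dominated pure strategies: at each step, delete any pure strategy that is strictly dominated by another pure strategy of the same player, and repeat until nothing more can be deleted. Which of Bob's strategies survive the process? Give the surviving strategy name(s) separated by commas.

C2, C3

For Alice, East strictly dominates North on the remaining columns (C1: -2>-5, C2: 9>8, C3: 6>-5, C4: 0>-2); eliminate North.
Bob's strategy C1 is strictly dominated by C2 (South: 6>4, East: 0>-4, West: -7>-8) and is removed.
Column C4 is eliminated: C3 beats it against every remaining row (South: 2>1, East: 6>-7, West: 2>-5).
For Alice, South strictly dominates West on the remaining columns (C2: 3>2, C3: 7>6); eliminate West.
Among the remaining strategies, none is strictly dominated by another pure strategy of the same player, so the elimination stops.
Surviving strategies — Alice: {South, East}; Bob: {C2, C3}.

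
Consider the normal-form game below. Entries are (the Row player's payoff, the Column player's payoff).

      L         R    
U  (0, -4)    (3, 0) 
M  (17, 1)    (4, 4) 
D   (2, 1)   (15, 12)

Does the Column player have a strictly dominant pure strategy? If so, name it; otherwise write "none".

R

R vs L: U: 0>-4, M: 4>1, D: 12>1.
R strictly beats every other strategy against every opponent action, so it is strictly dominant.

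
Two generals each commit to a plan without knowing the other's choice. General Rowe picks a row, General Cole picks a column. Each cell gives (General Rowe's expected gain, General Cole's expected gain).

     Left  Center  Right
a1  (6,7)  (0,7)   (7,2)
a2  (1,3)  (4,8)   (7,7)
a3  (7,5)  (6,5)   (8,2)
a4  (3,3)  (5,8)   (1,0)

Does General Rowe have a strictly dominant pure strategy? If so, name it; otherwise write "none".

a3 vs a1: Left: 7>6, Center: 6>0, Right: 8>7.
a3 vs a2: Left: 7>1, Center: 6>4, Right: 8>7.
a3 vs a4: Left: 7>3, Center: 6>5, Right: 8>1.
a3 strictly beats every other strategy against every opponent action, so it is strictly dominant.

a3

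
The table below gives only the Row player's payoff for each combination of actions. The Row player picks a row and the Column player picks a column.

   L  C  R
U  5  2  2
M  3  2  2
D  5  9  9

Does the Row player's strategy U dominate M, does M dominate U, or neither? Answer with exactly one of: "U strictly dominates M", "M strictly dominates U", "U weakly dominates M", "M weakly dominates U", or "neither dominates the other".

U weakly dominates M

U's payoffs vs M's, by the Column player's action — L: 5>3, C: 2=2, R: 2=2.
U is at least as good everywhere and strictly better somewhere (tied only at C, R), so U weakly but not strictly dominates M.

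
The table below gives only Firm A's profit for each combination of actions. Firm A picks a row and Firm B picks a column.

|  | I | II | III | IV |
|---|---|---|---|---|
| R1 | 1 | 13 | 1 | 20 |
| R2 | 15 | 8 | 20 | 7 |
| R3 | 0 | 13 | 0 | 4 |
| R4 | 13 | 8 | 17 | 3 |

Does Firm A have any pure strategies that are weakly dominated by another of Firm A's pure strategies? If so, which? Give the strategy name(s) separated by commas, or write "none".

R1 is not dominated — it holds its own against R2 at II (13>8); R3 at I (1>0); R4 at II (13>8).
Nothing dominates R2: R1 at I (15>1); R3 at I (15>0); R4 at I (15>13).
R3: dominated, since R1 does at least as well everywhere (I: 1>0, II: 13=13, III: 1>0, IV: 20>4).
R4 is weakly dominated by R2 (I: 15>13, II: 8=8, III: 20>17, IV: 7>3).

R3, R4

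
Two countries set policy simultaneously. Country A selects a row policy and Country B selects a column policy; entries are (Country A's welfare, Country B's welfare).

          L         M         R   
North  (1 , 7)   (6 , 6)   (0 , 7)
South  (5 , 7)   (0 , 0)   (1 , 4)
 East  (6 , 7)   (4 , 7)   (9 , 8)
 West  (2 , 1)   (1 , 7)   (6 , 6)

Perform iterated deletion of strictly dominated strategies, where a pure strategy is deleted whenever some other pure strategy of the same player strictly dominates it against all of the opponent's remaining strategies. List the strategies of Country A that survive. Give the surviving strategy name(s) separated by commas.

For Country A, East strictly dominates South on the remaining columns (L: 6>5, M: 4>0, R: 9>1); eliminate South.
For Country A, East strictly dominates West on the remaining columns (L: 6>2, M: 4>1, R: 9>6); eliminate West.
Column M is eliminated: R beats it against every remaining row (North: 7>6, East: 8>7).
For Country A, East strictly dominates North on the remaining columns (L: 6>1, R: 9>0); eliminate North.
Column L is eliminated: R beats it against every remaining row (East: 8>7).
Among the remaining strategies, none is strictly dominated by another pure strategy of the same player, so the elimination stops.
Surviving strategies — Country A: {East}; Country B: {R}.

East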